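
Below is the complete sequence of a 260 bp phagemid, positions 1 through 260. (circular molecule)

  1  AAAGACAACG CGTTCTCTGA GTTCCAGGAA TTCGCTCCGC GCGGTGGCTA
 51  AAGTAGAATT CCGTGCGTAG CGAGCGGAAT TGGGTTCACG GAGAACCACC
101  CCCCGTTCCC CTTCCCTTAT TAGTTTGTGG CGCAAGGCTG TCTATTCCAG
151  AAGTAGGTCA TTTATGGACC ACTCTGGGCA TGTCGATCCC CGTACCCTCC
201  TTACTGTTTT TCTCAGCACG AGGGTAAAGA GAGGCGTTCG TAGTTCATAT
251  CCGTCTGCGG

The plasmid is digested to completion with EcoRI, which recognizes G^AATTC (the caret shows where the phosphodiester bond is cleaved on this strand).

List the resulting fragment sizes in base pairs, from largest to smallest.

EcoRI sites (GAATTC) start at positions 28, 56.
EcoRI cuts after the first base of each site, so after positions 28, 56.
Circular molecule, 2 cuts → 2 fragments:
  29–56 → 28 bp
  57–260 then 1–28 → 204 + 28 = 232 bp
Sorted largest to smallest: 232, 28 bp.

232, 28 bp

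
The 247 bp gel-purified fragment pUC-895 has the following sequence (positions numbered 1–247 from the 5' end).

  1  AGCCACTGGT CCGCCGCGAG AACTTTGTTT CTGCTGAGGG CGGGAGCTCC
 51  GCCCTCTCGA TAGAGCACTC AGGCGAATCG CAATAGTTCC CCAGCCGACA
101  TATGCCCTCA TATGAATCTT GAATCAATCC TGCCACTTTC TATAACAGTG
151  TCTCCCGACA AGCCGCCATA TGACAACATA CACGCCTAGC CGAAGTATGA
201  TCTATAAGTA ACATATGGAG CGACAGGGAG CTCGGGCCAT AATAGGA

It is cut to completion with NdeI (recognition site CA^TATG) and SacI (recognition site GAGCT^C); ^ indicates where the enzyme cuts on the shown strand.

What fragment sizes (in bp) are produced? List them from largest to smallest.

58, 52, 48, 45, 19, 15, 10 bp

NdeI sites (CATATG) start at positions 99, 109, 167, 212.
NdeI cuts after base 2 of each site, so after positions 100, 110, 168, 213.
SacI sites (GAGCTC) start at positions 44, 228.
SacI cuts after base 5 of each site (before the last base), so after positions 48, 232.
Combined cut positions: 48, 100, 110, 168, 213, 232.
Linear molecule, 6 cuts → 7 fragments:
  1–48 → 48 bp
  49–100 → 52 bp
  101–110 → 10 bp
  111–168 → 58 bp
  169–213 → 45 bp
  214–232 → 19 bp
  233–247 → 15 bp
Sorted largest to smallest: 58, 52, 48, 45, 19, 15, 10 bp.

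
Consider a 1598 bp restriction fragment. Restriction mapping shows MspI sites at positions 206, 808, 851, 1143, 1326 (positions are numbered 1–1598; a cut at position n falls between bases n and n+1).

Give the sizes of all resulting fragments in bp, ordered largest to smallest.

602, 292, 272, 206, 183, 43 bp

Linear molecule, 5 cuts → 6 fragments:
  206 − 0 = 206 bp
  808 − 206 = 602 bp
  851 − 808 = 43 bp
  1143 − 851 = 292 bp
  1326 − 1143 = 183 bp
  1598 − 1326 = 272 bp
Sorted largest to smallest: 602, 292, 272, 206, 183, 43 bp.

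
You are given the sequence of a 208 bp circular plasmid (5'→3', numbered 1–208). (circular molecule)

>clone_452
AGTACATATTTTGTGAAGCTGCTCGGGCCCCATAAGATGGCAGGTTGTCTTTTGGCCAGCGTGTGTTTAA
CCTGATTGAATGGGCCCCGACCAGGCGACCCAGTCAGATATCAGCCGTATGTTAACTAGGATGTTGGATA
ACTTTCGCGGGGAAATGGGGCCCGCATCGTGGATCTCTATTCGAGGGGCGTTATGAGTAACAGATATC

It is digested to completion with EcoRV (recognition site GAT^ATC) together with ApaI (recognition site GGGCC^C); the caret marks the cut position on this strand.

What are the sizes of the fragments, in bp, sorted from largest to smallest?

57, 53, 43, 32, 23 bp

EcoRV sites (GATATC) start at positions 107, 203.
EcoRV cuts after base 3 of each site, so after positions 109, 205.
ApaI sites (GGGCCC) start at positions 25, 82, 158.
ApaI cuts after base 5 of each site (before the last base), so after positions 29, 86, 162.
Combined cut positions: 29, 86, 109, 162, 205.
Circular molecule, 5 cuts → 5 fragments:
  30–86 → 57 bp
  87–109 → 23 bp
  110–162 → 53 bp
  163–205 → 43 bp
  206–208 then 1–29 → 3 + 29 = 32 bp
Sorted largest to smallest: 57, 53, 43, 32, 23 bp.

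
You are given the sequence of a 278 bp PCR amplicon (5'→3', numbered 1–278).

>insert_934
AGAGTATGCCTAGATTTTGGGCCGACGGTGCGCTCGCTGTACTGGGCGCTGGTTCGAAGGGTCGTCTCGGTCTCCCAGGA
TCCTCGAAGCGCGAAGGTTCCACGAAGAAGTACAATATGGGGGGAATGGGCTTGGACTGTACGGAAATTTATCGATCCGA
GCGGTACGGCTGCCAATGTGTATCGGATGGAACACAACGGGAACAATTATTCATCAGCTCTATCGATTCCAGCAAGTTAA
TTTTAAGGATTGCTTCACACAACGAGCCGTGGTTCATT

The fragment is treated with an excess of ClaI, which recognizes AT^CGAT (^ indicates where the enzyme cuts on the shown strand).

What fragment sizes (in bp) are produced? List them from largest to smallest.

ClaI sites (ATCGAT) start at positions 151, 222.
ClaI cuts after base 2 of each site, so after positions 152, 223.
Linear molecule, 2 cuts → 3 fragments:
  1–152 → 152 bp
  153–223 → 71 bp
  224–278 → 55 bp
Sorted largest to smallest: 152, 71, 55 bp.

152, 71, 55 bp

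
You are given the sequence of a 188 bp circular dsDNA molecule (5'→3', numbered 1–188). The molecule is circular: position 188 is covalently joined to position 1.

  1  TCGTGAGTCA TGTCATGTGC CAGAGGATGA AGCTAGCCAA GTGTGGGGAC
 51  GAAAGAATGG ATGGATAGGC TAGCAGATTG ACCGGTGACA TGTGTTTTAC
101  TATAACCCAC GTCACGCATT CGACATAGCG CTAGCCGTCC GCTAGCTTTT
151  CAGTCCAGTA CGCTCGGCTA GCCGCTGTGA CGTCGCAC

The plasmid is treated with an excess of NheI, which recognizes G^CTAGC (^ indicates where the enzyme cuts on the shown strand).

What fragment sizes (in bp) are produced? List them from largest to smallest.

NheI sites (GCTAGC) start at positions 32, 69, 130, 141, 167.
NheI cuts after the first base of each site, so after positions 32, 69, 130, 141, 167.
Circular molecule, 5 cuts → 5 fragments:
  33–69 → 37 bp
  70–130 → 61 bp
  131–141 → 11 bp
  142–167 → 26 bp
  168–188 then 1–32 → 21 + 32 = 53 bp
Sorted largest to smallest: 61, 53, 37, 26, 11 bp.

61, 53, 37, 26, 11 bp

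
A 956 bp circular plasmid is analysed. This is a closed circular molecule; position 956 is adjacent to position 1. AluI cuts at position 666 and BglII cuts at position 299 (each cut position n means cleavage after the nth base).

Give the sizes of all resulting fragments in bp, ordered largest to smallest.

Combined cut positions (sorted): 299, 666.
Circular molecule, 2 cuts → 2 fragments:
  666 − 299 = 367 bp
  wrap: 956 − 666 + 299 = 589 bp
Sorted largest to smallest: 589, 367 bp.

589, 367 bp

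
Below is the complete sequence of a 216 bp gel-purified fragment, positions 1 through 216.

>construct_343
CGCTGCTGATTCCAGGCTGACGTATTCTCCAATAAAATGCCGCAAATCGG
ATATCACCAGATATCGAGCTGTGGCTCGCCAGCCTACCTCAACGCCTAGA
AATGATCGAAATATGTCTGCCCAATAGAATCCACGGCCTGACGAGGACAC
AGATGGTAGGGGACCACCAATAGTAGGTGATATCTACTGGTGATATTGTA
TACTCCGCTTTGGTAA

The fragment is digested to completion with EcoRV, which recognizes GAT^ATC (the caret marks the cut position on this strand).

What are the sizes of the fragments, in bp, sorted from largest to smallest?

EcoRV sites (GATATC) start at positions 50, 60, 179.
EcoRV cuts after base 3 of each site, so after positions 52, 62, 181.
Linear molecule, 3 cuts → 4 fragments:
  1–52 → 52 bp
  53–62 → 10 bp
  63–181 → 119 bp
  182–216 → 35 bp
Sorted largest to smallest: 119, 52, 35, 10 bp.

119, 52, 35, 10 bp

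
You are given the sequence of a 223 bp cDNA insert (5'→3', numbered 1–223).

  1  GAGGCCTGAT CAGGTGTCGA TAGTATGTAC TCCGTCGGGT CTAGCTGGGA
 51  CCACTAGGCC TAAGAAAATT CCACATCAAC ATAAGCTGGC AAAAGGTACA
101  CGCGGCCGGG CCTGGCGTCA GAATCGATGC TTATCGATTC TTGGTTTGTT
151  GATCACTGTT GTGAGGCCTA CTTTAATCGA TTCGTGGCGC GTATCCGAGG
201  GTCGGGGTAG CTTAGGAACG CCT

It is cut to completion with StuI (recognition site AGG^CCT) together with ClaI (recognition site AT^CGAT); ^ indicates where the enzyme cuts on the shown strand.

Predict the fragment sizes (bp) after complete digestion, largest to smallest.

StuI sites (AGGCCT) start at positions 2, 56, 164.
StuI cuts after base 3 of each site, so after positions 4, 58, 166.
ClaI sites (ATCGAT) start at positions 123, 133, 176.
ClaI cuts after base 2 of each site, so after positions 124, 134, 177.
Combined cut positions: 4, 58, 124, 134, 166, 177.
Linear molecule, 6 cuts → 7 fragments:
  1–4 → 4 bp
  5–58 → 54 bp
  59–124 → 66 bp
  125–134 → 10 bp
  135–166 → 32 bp
  167–177 → 11 bp
  178–223 → 46 bp
Sorted largest to smallest: 66, 54, 46, 32, 11, 10, 4 bp.

66, 54, 46, 32, 11, 10, 4 bp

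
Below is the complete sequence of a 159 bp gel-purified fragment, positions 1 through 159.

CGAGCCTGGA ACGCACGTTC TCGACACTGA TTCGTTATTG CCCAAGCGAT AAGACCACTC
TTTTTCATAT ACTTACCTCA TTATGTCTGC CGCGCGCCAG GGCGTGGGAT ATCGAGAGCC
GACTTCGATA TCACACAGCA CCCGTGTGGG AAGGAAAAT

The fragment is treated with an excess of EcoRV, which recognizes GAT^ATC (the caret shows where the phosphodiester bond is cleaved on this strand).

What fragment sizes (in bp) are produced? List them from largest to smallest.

EcoRV sites (GATATC) start at positions 108, 127.
EcoRV cuts after base 3 of each site, so after positions 110, 129.
Linear molecule, 2 cuts → 3 fragments:
  1–110 → 110 bp
  111–129 → 19 bp
  130–159 → 30 bp
Sorted largest to smallest: 110, 30, 19 bp.

110, 30, 19 bp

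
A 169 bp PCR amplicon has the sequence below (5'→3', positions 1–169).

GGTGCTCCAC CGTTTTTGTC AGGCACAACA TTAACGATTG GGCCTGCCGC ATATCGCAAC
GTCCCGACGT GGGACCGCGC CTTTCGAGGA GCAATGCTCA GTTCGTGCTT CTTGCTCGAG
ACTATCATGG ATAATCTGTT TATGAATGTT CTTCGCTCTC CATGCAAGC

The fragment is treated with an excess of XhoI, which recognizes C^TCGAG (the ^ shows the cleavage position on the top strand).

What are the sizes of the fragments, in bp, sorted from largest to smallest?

115, 54 bp

The XhoI site (CTCGAG) starts at position 115.
XhoI cuts after the first base of each site, so after position 115.
Linear molecule, 1 cut → 2 fragments:
  1–115 → 115 bp
  116–169 → 54 bp
Sorted largest to smallest: 115, 54 bp.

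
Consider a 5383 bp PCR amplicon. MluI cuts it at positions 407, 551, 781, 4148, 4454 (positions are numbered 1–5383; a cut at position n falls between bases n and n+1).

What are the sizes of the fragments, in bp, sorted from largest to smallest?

Linear molecule, 5 cuts → 6 fragments:
  407 − 0 = 407 bp
  551 − 407 = 144 bp
  781 − 551 = 230 bp
  4148 − 781 = 3367 bp
  4454 − 4148 = 306 bp
  5383 − 4454 = 929 bp
Sorted largest to smallest: 3367, 929, 407, 306, 230, 144 bp.

3367, 929, 407, 306, 230, 144 bp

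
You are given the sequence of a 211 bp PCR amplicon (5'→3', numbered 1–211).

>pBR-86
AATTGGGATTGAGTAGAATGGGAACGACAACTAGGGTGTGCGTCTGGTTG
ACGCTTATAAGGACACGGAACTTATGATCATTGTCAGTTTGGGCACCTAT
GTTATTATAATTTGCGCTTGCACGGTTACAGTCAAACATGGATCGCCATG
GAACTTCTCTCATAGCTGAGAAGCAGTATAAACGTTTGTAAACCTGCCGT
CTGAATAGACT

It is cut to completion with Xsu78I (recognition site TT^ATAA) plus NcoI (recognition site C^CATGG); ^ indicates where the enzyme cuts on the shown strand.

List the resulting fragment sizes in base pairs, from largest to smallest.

65, 56, 50, 40 bp

Xsu78I sites (TTATAA) start at positions 55, 105.
Xsu78I cuts after base 2 of each site, so after positions 56, 106.
The NcoI site (CCATGG) starts at position 146.
NcoI cuts after the first base of each site, so after position 146.
Combined cut positions: 56, 106, 146.
Linear molecule, 3 cuts → 4 fragments:
  1–56 → 56 bp
  57–106 → 50 bp
  107–146 → 40 bp
  147–211 → 65 bp
Sorted largest to smallest: 65, 56, 50, 40 bp.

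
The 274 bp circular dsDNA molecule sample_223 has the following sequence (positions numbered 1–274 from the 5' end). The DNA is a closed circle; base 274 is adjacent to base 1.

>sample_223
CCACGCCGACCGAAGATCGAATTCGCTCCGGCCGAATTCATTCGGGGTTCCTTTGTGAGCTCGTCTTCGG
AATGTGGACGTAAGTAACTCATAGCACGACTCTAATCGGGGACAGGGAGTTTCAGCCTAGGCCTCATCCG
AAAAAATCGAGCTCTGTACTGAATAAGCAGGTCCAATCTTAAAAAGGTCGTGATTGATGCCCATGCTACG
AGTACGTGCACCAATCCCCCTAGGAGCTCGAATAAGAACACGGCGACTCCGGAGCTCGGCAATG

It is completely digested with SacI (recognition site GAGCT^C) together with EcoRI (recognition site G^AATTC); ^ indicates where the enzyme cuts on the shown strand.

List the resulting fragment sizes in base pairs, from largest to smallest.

SacI sites (GAGCTC) start at positions 57, 149, 234, 262.
SacI cuts after base 5 of each site (before the last base), so after positions 61, 153, 238, 266.
EcoRI sites (GAATTC) start at positions 19, 34.
EcoRI cuts after the first base of each site, so after positions 19, 34.
Combined cut positions: 19, 34, 61, 153, 238, 266.
Circular molecule, 6 cuts → 6 fragments:
  20–34 → 15 bp
  35–61 → 27 bp
  62–153 → 92 bp
  154–238 → 85 bp
  239–266 → 28 bp
  267–274 then 1–19 → 8 + 19 = 27 bp
Sorted largest to smallest: 92, 85, 28, 27, 27, 15 bp.

92, 85, 28, 27, 27, 15 bp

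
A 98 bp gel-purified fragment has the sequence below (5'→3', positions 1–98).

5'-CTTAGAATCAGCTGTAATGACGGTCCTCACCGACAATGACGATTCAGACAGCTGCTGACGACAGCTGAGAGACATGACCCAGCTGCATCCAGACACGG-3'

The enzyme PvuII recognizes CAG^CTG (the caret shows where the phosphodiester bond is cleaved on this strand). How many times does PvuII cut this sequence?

4

CAGCTG occurs starting at positions 9, 49, 62, 80.
PvuII cuts at 4 sites.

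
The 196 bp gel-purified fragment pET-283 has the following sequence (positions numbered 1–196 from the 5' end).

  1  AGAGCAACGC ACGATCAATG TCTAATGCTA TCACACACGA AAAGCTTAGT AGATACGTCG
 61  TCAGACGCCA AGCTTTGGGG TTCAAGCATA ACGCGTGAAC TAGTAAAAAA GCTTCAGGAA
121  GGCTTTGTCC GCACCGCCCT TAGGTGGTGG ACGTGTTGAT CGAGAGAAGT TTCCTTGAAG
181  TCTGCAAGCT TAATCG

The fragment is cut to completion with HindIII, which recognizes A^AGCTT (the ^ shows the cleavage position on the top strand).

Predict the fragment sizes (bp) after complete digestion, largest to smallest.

HindIII sites (AAGCTT) start at positions 42, 70, 109, 186.
HindIII cuts after the first base of each site, so after positions 42, 70, 109, 186.
Linear molecule, 4 cuts → 5 fragments:
  1–42 → 42 bp
  43–70 → 28 bp
  71–109 → 39 bp
  110–186 → 77 bp
  187–196 → 10 bp
Sorted largest to smallest: 77, 42, 39, 28, 10 bp.

77, 42, 39, 28, 10 bp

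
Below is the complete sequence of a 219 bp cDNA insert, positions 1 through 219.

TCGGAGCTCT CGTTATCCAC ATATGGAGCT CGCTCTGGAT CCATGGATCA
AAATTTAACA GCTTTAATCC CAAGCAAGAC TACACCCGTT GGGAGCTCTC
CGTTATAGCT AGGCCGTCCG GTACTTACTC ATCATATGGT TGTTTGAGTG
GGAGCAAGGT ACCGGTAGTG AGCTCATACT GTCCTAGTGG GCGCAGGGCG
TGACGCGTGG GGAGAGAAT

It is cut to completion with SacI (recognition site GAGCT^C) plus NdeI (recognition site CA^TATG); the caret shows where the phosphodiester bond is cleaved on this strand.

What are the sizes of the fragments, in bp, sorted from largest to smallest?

67, 45, 40, 37, 13, 9, 8 bp

SacI sites (GAGCTC) start at positions 4, 26, 93, 170.
SacI cuts after base 5 of each site (before the last base), so after positions 8, 30, 97, 174.
NdeI sites (CATATG) start at positions 20, 133.
NdeI cuts after base 2 of each site, so after positions 21, 134.
Combined cut positions: 8, 21, 30, 97, 134, 174.
Linear molecule, 6 cuts → 7 fragments:
  1–8 → 8 bp
  9–21 → 13 bp
  22–30 → 9 bp
  31–97 → 67 bp
  98–134 → 37 bp
  135–174 → 40 bp
  175–219 → 45 bp
Sorted largest to smallest: 67, 45, 40, 37, 13, 9, 8 bp.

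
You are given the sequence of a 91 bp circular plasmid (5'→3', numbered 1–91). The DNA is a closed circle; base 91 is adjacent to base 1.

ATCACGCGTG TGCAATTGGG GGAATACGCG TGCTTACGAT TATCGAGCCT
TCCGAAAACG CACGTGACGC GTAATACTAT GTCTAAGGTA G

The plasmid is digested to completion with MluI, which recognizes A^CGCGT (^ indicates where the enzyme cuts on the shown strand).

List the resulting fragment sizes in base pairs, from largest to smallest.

41, 28, 22 bp

MluI sites (ACGCGT) start at positions 4, 26, 67.
MluI cuts after the first base of each site, so after positions 4, 26, 67.
Circular molecule, 3 cuts → 3 fragments:
  5–26 → 22 bp
  27–67 → 41 bp
  68–91 then 1–4 → 24 + 4 = 28 bp
Sorted largest to smallest: 41, 28, 22 bp.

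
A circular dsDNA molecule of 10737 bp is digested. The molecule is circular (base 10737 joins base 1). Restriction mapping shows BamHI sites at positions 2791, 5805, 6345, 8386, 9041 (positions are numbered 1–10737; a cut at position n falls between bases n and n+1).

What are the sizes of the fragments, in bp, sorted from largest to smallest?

Circular molecule, 5 cuts → 5 fragments:
  5805 − 2791 = 3014 bp
  6345 − 5805 = 540 bp
  8386 − 6345 = 2041 bp
  9041 − 8386 = 655 bp
  wrap: 10737 − 9041 + 2791 = 4487 bp
Sorted largest to smallest: 4487, 3014, 2041, 655, 540 bp.

4487, 3014, 2041, 655, 540 bp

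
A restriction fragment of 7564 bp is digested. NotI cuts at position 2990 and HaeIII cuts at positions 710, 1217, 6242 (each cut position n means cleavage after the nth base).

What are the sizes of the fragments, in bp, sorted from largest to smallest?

Combined cut positions (sorted): 710, 1217, 2990, 6242.
Linear molecule, 4 cuts → 5 fragments:
  710 − 0 = 710 bp
  1217 − 710 = 507 bp
  2990 − 1217 = 1773 bp
  6242 − 2990 = 3252 bp
  7564 − 6242 = 1322 bp
Sorted largest to smallest: 3252, 1773, 1322, 710, 507 bp.

3252, 1773, 1322, 710, 507 bp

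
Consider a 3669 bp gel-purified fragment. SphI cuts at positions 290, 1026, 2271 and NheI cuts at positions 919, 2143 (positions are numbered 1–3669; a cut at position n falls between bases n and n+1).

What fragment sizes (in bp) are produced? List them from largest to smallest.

Combined cut positions (sorted): 290, 919, 1026, 2143, 2271.
Linear molecule, 5 cuts → 6 fragments:
  290 − 0 = 290 bp
  919 − 290 = 629 bp
  1026 − 919 = 107 bp
  2143 − 1026 = 1117 bp
  2271 − 2143 = 128 bp
  3669 − 2271 = 1398 bp
Sorted largest to smallest: 1398, 1117, 629, 290, 128, 107 bp.

1398, 1117, 629, 290, 128, 107 bp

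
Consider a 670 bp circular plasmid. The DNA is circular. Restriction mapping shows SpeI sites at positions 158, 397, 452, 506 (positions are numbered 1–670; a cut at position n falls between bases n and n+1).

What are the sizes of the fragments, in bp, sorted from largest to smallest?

Circular molecule, 4 cuts → 4 fragments:
  397 − 158 = 239 bp
  452 − 397 = 55 bp
  506 − 452 = 54 bp
  wrap: 670 − 506 + 158 = 322 bp
Sorted largest to smallest: 322, 239, 55, 54 bp.

322, 239, 55, 54 bp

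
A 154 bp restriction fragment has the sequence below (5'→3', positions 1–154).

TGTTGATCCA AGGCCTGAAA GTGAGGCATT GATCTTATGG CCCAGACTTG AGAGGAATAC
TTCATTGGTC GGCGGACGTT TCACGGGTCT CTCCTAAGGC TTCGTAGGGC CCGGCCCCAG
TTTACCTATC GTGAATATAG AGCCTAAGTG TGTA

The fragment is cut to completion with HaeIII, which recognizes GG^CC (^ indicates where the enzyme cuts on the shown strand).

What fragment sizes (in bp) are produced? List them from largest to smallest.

HaeIII sites (GGCC) start at positions 12, 39, 108, 113.
HaeIII cuts after base 2 of each site, so after positions 13, 40, 109, 114.
Linear molecule, 4 cuts → 5 fragments:
  1–13 → 13 bp
  14–40 → 27 bp
  41–109 → 69 bp
  110–114 → 5 bp
  115–154 → 40 bp
Sorted largest to smallest: 69, 40, 27, 13, 5 bp.

69, 40, 27, 13, 5 bp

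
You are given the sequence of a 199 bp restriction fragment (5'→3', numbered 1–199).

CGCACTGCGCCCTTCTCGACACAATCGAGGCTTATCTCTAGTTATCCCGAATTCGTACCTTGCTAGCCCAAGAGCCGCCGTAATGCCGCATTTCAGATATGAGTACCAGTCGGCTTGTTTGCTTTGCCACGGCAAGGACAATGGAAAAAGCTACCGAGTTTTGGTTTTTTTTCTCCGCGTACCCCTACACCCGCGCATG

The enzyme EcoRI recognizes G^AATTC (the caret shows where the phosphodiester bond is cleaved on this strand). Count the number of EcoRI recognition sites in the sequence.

1

GAATTC occurs starting at position 49.
EcoRI cuts at 1 site.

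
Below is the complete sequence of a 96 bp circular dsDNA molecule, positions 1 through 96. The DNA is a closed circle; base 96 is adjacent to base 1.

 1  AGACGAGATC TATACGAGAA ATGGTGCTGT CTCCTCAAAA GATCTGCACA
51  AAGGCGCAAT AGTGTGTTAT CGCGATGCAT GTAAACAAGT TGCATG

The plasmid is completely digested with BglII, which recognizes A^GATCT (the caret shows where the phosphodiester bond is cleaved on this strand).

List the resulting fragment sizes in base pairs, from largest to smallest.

BglII sites (AGATCT) start at positions 6, 40.
BglII cuts after the first base of each site, so after positions 6, 40.
Circular molecule, 2 cuts → 2 fragments:
  7–40 → 34 bp
  41–96 then 1–6 → 56 + 6 = 62 bp
Sorted largest to smallest: 62, 34 bp.

62, 34 bp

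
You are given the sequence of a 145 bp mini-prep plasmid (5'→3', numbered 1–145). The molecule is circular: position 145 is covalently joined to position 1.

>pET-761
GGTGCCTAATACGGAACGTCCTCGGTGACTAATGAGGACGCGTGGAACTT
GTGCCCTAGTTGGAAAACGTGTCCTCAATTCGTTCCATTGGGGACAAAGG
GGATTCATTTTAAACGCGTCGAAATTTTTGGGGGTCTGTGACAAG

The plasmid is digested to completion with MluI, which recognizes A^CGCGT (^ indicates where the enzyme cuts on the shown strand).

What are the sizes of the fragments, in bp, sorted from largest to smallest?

76, 69 bp

MluI sites (ACGCGT) start at positions 38, 114.
MluI cuts after the first base of each site, so after positions 38, 114.
Circular molecule, 2 cuts → 2 fragments:
  39–114 → 76 bp
  115–145 then 1–38 → 31 + 38 = 69 bp
Sorted largest to smallest: 76, 69 bp.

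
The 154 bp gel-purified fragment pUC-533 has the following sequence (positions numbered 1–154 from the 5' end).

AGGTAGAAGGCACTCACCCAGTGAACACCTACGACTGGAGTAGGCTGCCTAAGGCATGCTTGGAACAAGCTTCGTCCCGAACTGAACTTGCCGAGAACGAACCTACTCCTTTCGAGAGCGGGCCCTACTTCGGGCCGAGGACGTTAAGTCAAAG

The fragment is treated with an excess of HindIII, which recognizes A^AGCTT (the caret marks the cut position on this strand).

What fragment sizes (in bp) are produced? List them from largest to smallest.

The HindIII site (AAGCTT) starts at position 67.
HindIII cuts after the first base of each site, so after position 67.
Linear molecule, 1 cut → 2 fragments:
  1–67 → 67 bp
  68–154 → 87 bp
Sorted largest to smallest: 87, 67 bp.

87, 67 bp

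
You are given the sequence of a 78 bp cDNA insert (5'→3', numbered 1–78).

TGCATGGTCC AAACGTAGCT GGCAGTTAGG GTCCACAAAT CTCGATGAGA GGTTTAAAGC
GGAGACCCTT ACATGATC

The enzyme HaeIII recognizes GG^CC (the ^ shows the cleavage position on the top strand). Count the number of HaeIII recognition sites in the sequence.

No occurrence of GGCC is present in the sequence.
HaeIII does not cut: 0 sites.

0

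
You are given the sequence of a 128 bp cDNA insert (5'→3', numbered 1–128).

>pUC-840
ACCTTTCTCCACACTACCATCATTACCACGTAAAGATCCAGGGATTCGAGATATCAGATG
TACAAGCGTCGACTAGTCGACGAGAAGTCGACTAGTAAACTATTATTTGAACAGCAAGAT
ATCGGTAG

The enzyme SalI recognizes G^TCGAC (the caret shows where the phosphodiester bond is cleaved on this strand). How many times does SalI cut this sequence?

3

GTCGAC occurs starting at positions 68, 76, 87.
SalI cuts at 3 sites.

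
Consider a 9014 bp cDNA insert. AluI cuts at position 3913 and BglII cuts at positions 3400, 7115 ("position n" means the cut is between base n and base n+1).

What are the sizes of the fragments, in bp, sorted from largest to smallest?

3400, 3202, 1899, 513 bp

Combined cut positions (sorted): 3400, 3913, 7115.
Linear molecule, 3 cuts → 4 fragments:
  3400 − 0 = 3400 bp
  3913 − 3400 = 513 bp
  7115 − 3913 = 3202 bp
  9014 − 7115 = 1899 bp
Sorted largest to smallest: 3400, 3202, 1899, 513 bp.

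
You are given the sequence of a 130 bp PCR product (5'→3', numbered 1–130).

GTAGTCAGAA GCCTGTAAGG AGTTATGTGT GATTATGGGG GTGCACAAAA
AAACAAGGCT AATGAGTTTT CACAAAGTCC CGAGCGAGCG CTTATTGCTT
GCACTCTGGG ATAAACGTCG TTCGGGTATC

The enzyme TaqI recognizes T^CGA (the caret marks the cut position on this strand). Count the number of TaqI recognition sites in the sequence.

0

No occurrence of TCGA is present in the sequence.
TaqI does not cut: 0 sites.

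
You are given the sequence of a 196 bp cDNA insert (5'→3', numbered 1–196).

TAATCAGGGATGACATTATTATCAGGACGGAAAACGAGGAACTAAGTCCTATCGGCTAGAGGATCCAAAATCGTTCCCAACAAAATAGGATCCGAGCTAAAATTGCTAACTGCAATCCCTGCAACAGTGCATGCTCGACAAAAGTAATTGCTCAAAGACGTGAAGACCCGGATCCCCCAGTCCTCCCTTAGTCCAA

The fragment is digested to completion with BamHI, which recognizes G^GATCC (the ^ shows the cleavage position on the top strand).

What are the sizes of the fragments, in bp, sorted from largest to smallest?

BamHI sites (GGATCC) start at positions 61, 88, 170.
BamHI cuts after the first base of each site, so after positions 61, 88, 170.
Linear molecule, 3 cuts → 4 fragments:
  1–61 → 61 bp
  62–88 → 27 bp
  89–170 → 82 bp
  171–196 → 26 bp
Sorted largest to smallest: 82, 61, 27, 26 bp.

82, 61, 27, 26 bp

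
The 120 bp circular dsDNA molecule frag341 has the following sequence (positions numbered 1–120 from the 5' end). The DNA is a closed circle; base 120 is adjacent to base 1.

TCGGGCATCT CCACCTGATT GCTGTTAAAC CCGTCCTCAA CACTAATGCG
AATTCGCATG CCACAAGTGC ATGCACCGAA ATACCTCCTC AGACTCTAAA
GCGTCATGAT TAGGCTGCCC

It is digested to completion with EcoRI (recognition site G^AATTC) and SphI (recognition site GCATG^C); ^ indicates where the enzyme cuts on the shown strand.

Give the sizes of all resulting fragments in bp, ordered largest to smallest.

97, 13, 10 bp

The EcoRI site (GAATTC) starts at position 50.
EcoRI cuts after the first base of each site, so after position 50.
SphI sites (GCATGC) start at positions 56, 69.
SphI cuts after base 5 of each site (before the last base), so after positions 60, 73.
Combined cut positions: 50, 60, 73.
Circular molecule, 3 cuts → 3 fragments:
  51–60 → 10 bp
  61–73 → 13 bp
  74–120 then 1–50 → 47 + 50 = 97 bp
Sorted largest to smallest: 97, 13, 10 bp.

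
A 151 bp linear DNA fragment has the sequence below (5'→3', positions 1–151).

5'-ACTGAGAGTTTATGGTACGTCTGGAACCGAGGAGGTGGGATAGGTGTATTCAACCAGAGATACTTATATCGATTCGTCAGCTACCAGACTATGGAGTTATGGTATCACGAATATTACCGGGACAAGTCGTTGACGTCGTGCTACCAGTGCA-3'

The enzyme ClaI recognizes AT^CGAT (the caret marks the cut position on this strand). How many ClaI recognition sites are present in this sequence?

ATCGAT occurs starting at position 68.
ClaI cuts at 1 site.

1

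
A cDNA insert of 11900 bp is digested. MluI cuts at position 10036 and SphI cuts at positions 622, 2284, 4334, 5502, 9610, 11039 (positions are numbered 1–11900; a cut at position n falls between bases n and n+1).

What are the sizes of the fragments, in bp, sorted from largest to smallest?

Combined cut positions (sorted): 622, 2284, 4334, 5502, 9610, 10036, 11039.
Linear molecule, 7 cuts → 8 fragments:
  622 − 0 = 622 bp
  2284 − 622 = 1662 bp
  4334 − 2284 = 2050 bp
  5502 − 4334 = 1168 bp
  9610 − 5502 = 4108 bp
  10036 − 9610 = 426 bp
  11039 − 10036 = 1003 bp
  11900 − 11039 = 861 bp
Sorted largest to smallest: 4108, 2050, 1662, 1168, 1003, 861, 622, 426 bp.

4108, 2050, 1662, 1168, 1003, 861, 622, 426 bp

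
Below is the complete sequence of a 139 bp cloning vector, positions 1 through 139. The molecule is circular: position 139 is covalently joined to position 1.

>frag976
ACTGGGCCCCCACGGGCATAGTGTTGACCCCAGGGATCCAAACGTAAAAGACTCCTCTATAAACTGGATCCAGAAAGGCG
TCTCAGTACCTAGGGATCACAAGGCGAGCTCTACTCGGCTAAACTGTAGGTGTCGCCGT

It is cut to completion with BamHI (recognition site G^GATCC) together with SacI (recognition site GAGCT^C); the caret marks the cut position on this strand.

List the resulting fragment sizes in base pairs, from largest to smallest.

63, 44, 32 bp

BamHI sites (GGATCC) start at positions 34, 66.
BamHI cuts after the first base of each site, so after positions 34, 66.
The SacI site (GAGCTC) starts at position 106.
SacI cuts after base 5 of each site (before the last base), so after position 110.
Combined cut positions: 34, 66, 110.
Circular molecule, 3 cuts → 3 fragments:
  35–66 → 32 bp
  67–110 → 44 bp
  111–139 then 1–34 → 29 + 34 = 63 bp
Sorted largest to smallest: 63, 44, 32 bp.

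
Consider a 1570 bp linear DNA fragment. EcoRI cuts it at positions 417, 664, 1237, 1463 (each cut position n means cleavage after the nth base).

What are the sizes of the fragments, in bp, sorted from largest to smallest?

Linear molecule, 4 cuts → 5 fragments:
  417 − 0 = 417 bp
  664 − 417 = 247 bp
  1237 − 664 = 573 bp
  1463 − 1237 = 226 bp
  1570 − 1463 = 107 bp
Sorted largest to smallest: 573, 417, 247, 226, 107 bp.

573, 417, 247, 226, 107 bp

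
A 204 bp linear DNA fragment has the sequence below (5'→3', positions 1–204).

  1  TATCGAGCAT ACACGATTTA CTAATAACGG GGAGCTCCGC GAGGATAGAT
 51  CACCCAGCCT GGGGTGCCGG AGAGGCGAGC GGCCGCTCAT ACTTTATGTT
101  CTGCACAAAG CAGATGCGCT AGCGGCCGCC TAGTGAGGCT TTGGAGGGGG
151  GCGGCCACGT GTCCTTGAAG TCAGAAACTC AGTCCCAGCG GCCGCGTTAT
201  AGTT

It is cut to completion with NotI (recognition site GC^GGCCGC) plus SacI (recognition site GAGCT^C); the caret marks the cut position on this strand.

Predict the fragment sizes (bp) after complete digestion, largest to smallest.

66, 44, 43, 36, 15 bp

NotI sites (GCGGCCGC) start at positions 79, 122, 188.
NotI cuts after base 2 of each site, so after positions 80, 123, 189.
The SacI site (GAGCTC) starts at position 32.
SacI cuts after base 5 of each site (before the last base), so after position 36.
Combined cut positions: 36, 80, 123, 189.
Linear molecule, 4 cuts → 5 fragments:
  1–36 → 36 bp
  37–80 → 44 bp
  81–123 → 43 bp
  124–189 → 66 bp
  190–204 → 15 bp
Sorted largest to smallest: 66, 44, 43, 36, 15 bp.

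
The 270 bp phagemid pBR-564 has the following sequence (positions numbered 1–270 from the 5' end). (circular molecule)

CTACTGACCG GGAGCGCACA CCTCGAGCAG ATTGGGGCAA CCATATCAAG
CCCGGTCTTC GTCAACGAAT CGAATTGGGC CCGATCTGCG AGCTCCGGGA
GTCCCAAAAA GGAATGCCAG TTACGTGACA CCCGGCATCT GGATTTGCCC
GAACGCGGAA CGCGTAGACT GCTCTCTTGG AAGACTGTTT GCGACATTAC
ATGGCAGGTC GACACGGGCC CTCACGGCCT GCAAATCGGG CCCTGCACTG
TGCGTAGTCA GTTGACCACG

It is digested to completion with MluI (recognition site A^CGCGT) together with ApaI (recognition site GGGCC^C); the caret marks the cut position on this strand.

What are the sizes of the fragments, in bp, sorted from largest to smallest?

109, 79, 60, 22 bp

The MluI site (ACGCGT) starts at position 160.
MluI cuts after the first base of each site, so after position 160.
ApaI sites (GGGCCC) start at positions 77, 216, 238.
ApaI cuts after base 5 of each site (before the last base), so after positions 81, 220, 242.
Combined cut positions: 81, 160, 220, 242.
Circular molecule, 4 cuts → 4 fragments:
  82–160 → 79 bp
  161–220 → 60 bp
  221–242 → 22 bp
  243–270 then 1–81 → 28 + 81 = 109 bp
Sorted largest to smallest: 109, 79, 60, 22 bp.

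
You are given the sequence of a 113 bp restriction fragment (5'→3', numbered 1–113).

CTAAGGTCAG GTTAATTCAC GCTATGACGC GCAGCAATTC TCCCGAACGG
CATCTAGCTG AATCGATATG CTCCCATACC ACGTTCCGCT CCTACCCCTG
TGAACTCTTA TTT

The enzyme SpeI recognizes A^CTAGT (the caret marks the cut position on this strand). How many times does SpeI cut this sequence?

No occurrence of ACTAGT is present in the sequence.
SpeI does not cut: 0 sites.

0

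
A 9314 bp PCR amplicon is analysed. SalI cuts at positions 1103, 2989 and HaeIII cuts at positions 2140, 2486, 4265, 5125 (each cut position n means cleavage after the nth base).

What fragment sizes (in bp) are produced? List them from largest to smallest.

4189, 1276, 1103, 1037, 860, 503, 346 bp

Combined cut positions (sorted): 1103, 2140, 2486, 2989, 4265, 5125.
Linear molecule, 6 cuts → 7 fragments:
  1103 − 0 = 1103 bp
  2140 − 1103 = 1037 bp
  2486 − 2140 = 346 bp
  2989 − 2486 = 503 bp
  4265 − 2989 = 1276 bp
  5125 − 4265 = 860 bp
  9314 − 5125 = 4189 bp
Sorted largest to smallest: 4189, 1276, 1103, 1037, 860, 503, 346 bp.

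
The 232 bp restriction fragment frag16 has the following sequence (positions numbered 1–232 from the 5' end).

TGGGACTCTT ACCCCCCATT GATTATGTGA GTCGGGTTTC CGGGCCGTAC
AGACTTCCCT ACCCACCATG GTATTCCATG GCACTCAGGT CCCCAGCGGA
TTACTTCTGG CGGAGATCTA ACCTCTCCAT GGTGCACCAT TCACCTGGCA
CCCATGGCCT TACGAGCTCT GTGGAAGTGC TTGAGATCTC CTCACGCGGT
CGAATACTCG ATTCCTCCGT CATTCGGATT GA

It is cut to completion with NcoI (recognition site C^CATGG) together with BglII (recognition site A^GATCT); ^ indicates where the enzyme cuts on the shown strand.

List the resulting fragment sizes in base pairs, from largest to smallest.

NcoI sites (CCATGG) start at positions 66, 76, 127, 152.
NcoI cuts after the first base of each site, so after positions 66, 76, 127, 152.
BglII sites (AGATCT) start at positions 114, 184.
BglII cuts after the first base of each site, so after positions 114, 184.
Combined cut positions: 66, 76, 114, 127, 152, 184.
Linear molecule, 6 cuts → 7 fragments:
  1–66 → 66 bp
  67–76 → 10 bp
  77–114 → 38 bp
  115–127 → 13 bp
  128–152 → 25 bp
  153–184 → 32 bp
  185–232 → 48 bp
Sorted largest to smallest: 66, 48, 38, 32, 25, 13, 10 bp.

66, 48, 38, 32, 25, 13, 10 bp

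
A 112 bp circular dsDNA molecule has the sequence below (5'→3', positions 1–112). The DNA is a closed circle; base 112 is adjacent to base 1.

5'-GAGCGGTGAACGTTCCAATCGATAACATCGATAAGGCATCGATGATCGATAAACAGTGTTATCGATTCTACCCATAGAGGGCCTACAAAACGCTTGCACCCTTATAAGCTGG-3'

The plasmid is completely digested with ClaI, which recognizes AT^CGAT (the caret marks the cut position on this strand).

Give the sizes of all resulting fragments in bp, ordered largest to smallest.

ClaI sites (ATCGAT) start at positions 18, 27, 38, 45, 61.
ClaI cuts after base 2 of each site, so after positions 19, 28, 39, 46, 62.
Circular molecule, 5 cuts → 5 fragments:
  20–28 → 9 bp
  29–39 → 11 bp
  40–46 → 7 bp
  47–62 → 16 bp
  63–112 then 1–19 → 50 + 19 = 69 bp
Sorted largest to smallest: 69, 16, 11, 9, 7 bp.

69, 16, 11, 9, 7 bp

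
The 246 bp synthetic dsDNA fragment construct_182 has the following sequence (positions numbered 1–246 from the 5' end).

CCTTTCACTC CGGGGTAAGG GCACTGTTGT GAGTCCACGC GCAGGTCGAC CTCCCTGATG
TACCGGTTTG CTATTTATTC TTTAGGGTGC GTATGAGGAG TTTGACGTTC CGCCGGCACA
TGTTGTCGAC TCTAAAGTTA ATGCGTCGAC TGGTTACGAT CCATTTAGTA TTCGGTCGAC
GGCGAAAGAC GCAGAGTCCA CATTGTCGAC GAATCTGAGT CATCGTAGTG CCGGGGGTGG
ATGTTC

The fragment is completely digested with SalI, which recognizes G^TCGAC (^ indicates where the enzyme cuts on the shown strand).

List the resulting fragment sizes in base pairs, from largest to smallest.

80, 45, 41, 30, 30, 20 bp

SalI sites (GTCGAC) start at positions 45, 125, 145, 175, 205.
SalI cuts after the first base of each site, so after positions 45, 125, 145, 175, 205.
Linear molecule, 5 cuts → 6 fragments:
  1–45 → 45 bp
  46–125 → 80 bp
  126–145 → 20 bp
  146–175 → 30 bp
  176–205 → 30 bp
  206–246 → 41 bp
Sorted largest to smallest: 80, 45, 41, 30, 30, 20 bp.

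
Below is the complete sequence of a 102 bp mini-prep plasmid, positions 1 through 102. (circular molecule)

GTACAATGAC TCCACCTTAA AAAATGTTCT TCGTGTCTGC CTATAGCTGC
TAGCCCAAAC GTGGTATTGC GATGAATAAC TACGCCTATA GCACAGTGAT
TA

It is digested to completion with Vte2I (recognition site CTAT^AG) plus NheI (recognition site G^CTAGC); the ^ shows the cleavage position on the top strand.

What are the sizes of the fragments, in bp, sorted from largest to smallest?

Vte2I sites (CTATAG) start at positions 41, 86.
Vte2I cuts after base 4 of each site, so after positions 44, 89.
The NheI site (GCTAGC) starts at position 49.
NheI cuts after the first base of each site, so after position 49.
Combined cut positions: 44, 49, 89.
Circular molecule, 3 cuts → 3 fragments:
  45–49 → 5 bp
  50–89 → 40 bp
  90–102 then 1–44 → 13 + 44 = 57 bp
Sorted largest to smallest: 57, 40, 5 bp.

57, 40, 5 bp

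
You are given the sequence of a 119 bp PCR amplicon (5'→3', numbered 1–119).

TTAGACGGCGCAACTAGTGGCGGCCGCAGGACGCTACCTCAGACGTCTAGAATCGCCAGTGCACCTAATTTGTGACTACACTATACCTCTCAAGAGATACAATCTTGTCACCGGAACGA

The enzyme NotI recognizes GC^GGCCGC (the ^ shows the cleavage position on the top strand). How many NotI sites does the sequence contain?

GCGGCCGC occurs starting at position 20.
NotI cuts at 1 site.

1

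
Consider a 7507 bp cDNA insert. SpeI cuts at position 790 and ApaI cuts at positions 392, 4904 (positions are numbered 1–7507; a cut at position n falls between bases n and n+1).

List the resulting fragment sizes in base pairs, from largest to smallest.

4114, 2603, 398, 392 bp

Combined cut positions (sorted): 392, 790, 4904.
Linear molecule, 3 cuts → 4 fragments:
  392 − 0 = 392 bp
  790 − 392 = 398 bp
  4904 − 790 = 4114 bp
  7507 − 4904 = 2603 bp
Sorted largest to smallest: 4114, 2603, 398, 392 bp.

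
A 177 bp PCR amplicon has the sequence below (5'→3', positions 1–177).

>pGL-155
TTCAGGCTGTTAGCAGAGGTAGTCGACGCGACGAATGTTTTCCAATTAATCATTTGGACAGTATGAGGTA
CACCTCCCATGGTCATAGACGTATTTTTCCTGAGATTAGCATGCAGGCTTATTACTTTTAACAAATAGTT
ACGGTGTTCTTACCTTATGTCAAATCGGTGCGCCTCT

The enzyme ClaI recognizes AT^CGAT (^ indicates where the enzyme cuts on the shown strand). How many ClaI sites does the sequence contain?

0

No occurrence of ATCGAT is present in the sequence.
ClaI does not cut: 0 sites.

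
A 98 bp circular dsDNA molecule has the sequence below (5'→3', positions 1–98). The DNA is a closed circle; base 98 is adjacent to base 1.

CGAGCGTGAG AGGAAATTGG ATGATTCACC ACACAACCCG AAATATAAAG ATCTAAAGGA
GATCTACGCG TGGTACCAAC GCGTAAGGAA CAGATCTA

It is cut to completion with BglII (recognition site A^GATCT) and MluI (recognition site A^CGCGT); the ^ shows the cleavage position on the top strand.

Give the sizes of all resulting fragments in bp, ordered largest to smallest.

55, 13, 13, 11, 6 bp

BglII sites (AGATCT) start at positions 49, 60, 92.
BglII cuts after the first base of each site, so after positions 49, 60, 92.
MluI sites (ACGCGT) start at positions 66, 79.
MluI cuts after the first base of each site, so after positions 66, 79.
Combined cut positions: 49, 60, 66, 79, 92.
Circular molecule, 5 cuts → 5 fragments:
  50–60 → 11 bp
  61–66 → 6 bp
  67–79 → 13 bp
  80–92 → 13 bp
  93–98 then 1–49 → 6 + 49 = 55 bp
Sorted largest to smallest: 55, 13, 13, 11, 6 bp.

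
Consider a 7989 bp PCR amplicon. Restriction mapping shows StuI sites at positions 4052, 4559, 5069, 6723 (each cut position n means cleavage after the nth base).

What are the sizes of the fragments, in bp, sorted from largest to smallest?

Linear molecule, 4 cuts → 5 fragments:
  4052 − 0 = 4052 bp
  4559 − 4052 = 507 bp
  5069 − 4559 = 510 bp
  6723 − 5069 = 1654 bp
  7989 − 6723 = 1266 bp
Sorted largest to smallest: 4052, 1654, 1266, 510, 507 bp.

4052, 1654, 1266, 510, 507 bp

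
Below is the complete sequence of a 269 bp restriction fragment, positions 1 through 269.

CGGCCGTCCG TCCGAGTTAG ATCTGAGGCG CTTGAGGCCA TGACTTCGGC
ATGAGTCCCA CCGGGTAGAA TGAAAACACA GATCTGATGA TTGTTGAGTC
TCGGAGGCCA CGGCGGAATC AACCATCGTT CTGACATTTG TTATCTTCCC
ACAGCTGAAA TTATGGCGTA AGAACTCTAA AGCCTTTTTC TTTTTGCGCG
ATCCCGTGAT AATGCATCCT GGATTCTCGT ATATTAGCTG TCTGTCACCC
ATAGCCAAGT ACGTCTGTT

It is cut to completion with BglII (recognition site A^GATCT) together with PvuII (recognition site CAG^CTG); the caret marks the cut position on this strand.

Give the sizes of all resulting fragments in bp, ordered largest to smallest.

115, 74, 61, 19 bp

BglII sites (AGATCT) start at positions 19, 80.
BglII cuts after the first base of each site, so after positions 19, 80.
The PvuII site (CAGCTG) starts at position 152.
PvuII cuts after base 3 of each site, so after position 154.
Combined cut positions: 19, 80, 154.
Linear molecule, 3 cuts → 4 fragments:
  1–19 → 19 bp
  20–80 → 61 bp
  81–154 → 74 bp
  155–269 → 115 bp
Sorted largest to smallest: 115, 74, 61, 19 bp.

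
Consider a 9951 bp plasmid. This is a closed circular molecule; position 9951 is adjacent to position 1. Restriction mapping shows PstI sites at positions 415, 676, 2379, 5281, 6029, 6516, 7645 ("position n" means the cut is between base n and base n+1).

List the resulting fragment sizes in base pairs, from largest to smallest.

2902, 2721, 1703, 1129, 748, 487, 261 bp

Circular molecule, 7 cuts → 7 fragments:
  676 − 415 = 261 bp
  2379 − 676 = 1703 bp
  5281 − 2379 = 2902 bp
  6029 − 5281 = 748 bp
  6516 − 6029 = 487 bp
  7645 − 6516 = 1129 bp
  wrap: 9951 − 7645 + 415 = 2721 bp
Sorted largest to smallest: 2902, 2721, 1703, 1129, 748, 487, 261 bp.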